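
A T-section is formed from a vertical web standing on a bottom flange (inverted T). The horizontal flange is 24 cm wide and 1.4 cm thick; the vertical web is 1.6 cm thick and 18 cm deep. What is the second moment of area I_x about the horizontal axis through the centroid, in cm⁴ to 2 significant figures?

Break the section into simple shapes (no overlaps), measuring from the bottom-left corner of the bounding box.
Flange: 24 × 1.4, A = 33.6 cm², y = 0.7 cm, Ī = 5.488 cm⁴.
Web: 1.6 × 18, A = 28.8 cm², y = 10.4 cm, Ī = 777.6 cm⁴.
Centroid: ȳ = ΣA·y / ΣA = 5.177 cm.
Transfer each piece to the horizontal axis through the centroid using Ī + A·d² with d = y − 5.177:
  flange: d = -4.477 cm → contributes +678.9 cm⁴
  web: d = 5.223 cm → contributes +1 563 cm⁴
Total I = 2 242 cm⁴.

I_x ≈ 2200 cm⁴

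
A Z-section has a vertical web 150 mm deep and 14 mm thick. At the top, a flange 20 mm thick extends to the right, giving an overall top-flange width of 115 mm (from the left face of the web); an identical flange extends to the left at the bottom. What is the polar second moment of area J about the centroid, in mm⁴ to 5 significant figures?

J ≈ 3.7967 × 10⁷ mm⁴

Treat the section as a set of non-overlapping primitives; coordinates are from the bounding-box lower-left.
Web: 14 × 150, A = 2 100 mm², y = 75 mm, Ī = 3 937 500 mm⁴.
Top flange (beyond web): 101 × 20, A = 2 020 mm², y = 140 mm, Ī = 67333.33 mm⁴.
Bottom flange (beyond web): 101 × 20, A = 2 020 mm², y = 10 mm, Ī = 67333.33 mm⁴.
Centroid: ȳ = ΣA·y / ΣA = 75 mm.
Transfer each piece to the centroidal x-axis using Ī + A·d² with d = y − 75:
  web: d = 0 mm → contributes +3 937 500 mm⁴
  top flange (beyond web): d = 65 mm → contributes +8 601 833 mm⁴
  bottom flange (beyond web): d = -65 mm → contributes +8 601 833 mm⁴
Total I = 21 141 167 mm⁴.
For the y-axis: x̄ = 108 mm.
Repeating about the centroidal y-axis gives I_y = 16 825 887 mm⁴.
Polar second moment: J = I_x + I_y = 37 967 053 mm⁴.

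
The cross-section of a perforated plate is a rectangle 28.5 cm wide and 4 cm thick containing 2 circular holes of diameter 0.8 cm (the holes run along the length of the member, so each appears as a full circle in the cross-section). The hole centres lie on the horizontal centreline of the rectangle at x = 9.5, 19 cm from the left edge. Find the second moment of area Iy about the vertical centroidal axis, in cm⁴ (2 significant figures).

Break the section into simple shapes (no overlaps), measuring from the bottom-left corner of the bounding box.
Plate: 28.5 × 4, A = 114 cm², x = 14.25 cm, Ī = 7 716 cm⁴.
Hole 1 (subtracted): ⌀0.8, A = 0.5027 cm², x = 9.5 cm, Ī = 0.02011 cm⁴.
Hole 2 (subtracted): ⌀0.8, A = 0.5027 cm², x = 19 cm, Ī = 0.02011 cm⁴.
By symmetry the centroid is at mid-width, x̄ = 14.25 cm.
Transfer each piece to the vertical centroidal axis using Ī + A·d² with d = x − 14.25:
  plate: d = 0 cm → contributes +7 716 cm⁴
  hole 1: d = -4.75 cm → contributes −11.36 cm⁴
  hole 2: d = 4.75 cm → contributes −11.36 cm⁴
Total I = 7 694 cm⁴.

Iy ≈ 7700 cm⁴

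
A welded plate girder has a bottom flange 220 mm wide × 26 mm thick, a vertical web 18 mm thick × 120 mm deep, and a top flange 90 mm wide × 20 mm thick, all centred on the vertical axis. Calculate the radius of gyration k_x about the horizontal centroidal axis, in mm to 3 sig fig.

Treat the section as a set of non-overlapping primitives; coordinates are from the bounding-box lower-left.
Bottom plate: 220 × 26, A = 5 720 mm², y = 13 mm, Ī = 322 227 mm⁴.
Web plate: 18 × 120, A = 2 160 mm², y = 86 mm, Ī = 2 592 000 mm⁴.
Top plate: 90 × 20, A = 1 800 mm², y = 156 mm, Ī = 60 000 mm⁴.
Centroid: ȳ = ΣA·y / ΣA = 55.88 mm.
Transfer each piece to the horizontal centroidal axis using Ī + A·d² with d = y − 55.88:
  bottom plate: d = -42.88 mm → contributes +10 839 640 mm⁴
  web plate: d = 30.12 mm → contributes +4 551 562 mm⁴
  top plate: d = 100.12 mm → contributes +18 103 166 mm⁴
Total I = 33 494 368 mm⁴.
Radius of gyration: k = √(I/A) = √(33 494 368 / 9 680) = 58.823 mm.

k_x ≈ 58.8 mm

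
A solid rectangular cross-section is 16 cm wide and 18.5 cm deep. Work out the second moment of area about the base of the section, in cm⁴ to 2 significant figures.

The section: 16 × 18.5, A = 296 cm², y = 9.25 cm, Ī = 8 442 cm⁴.
Transfer it to the base of the section using Ī + A·d² with d = y − 0:
  the section: d = 9.25 cm → contributes +33 769 cm⁴
Total I = 33 769 cm⁴.

I_base ≈ 3.4 × 10⁴ cm⁴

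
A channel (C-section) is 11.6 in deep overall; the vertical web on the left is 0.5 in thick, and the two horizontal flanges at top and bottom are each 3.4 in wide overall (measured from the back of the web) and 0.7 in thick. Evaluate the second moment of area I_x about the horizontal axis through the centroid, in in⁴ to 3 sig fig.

Split into non-overlapping primitives; take the origin at the lower-left of the bounding box.
Web: 0.5 × 11.6, A = 5.8 in², y = 5.8 in, Ī = 65.037 in⁴.
Top flange (beyond web): 2.9 × 0.7, A = 2.03 in², y = 11.25 in, Ī = 0.082892 in⁴.
Bottom flange (beyond web): 2.9 × 0.7, A = 2.03 in², y = 0.35 in, Ī = 0.082892 in⁴.
By symmetry the centroid is at mid-height, ȳ = 5.8 in.
Transfer each piece to the horizontal axis through the centroid using Ī + A·d² with d = y − 5.8:
  web: d = 0 in → contributes +65.037 in⁴
  top flange (beyond web): d = 5.45 in → contributes +60.379 in⁴
  bottom flange (beyond web): d = -5.45 in → contributes +60.379 in⁴
Total I = 185.8 in⁴.

I_x ≈ 186 in⁴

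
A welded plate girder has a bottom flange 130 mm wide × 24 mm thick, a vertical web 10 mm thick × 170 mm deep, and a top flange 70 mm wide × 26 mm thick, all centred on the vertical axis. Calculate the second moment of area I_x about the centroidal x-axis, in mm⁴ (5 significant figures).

Break the section into simple shapes (no overlaps), measuring from the bottom-left corner of the bounding box.
Bottom plate: 130 × 24, A = 3 120 mm², y = 12 mm, Ī = 149 760 mm⁴.
Web plate: 10 × 170, A = 1 700 mm², y = 109 mm, Ī = 4 094 167 mm⁴.
Top plate: 70 × 26, A = 1 820 mm², y = 207 mm, Ī = 102526.7 mm⁴.
Centroid: ȳ = ΣA·y / ΣA = 90.28313 mm.
Transfer each piece to the centroidal x-axis using Ī + A·d² with d = y − 90.28313:
  bottom plate: d = -78.28313 mm → contributes +19 269 896 mm⁴
  web plate: d = 18.71687 mm → contributes +4 689 713 mm⁴
  top plate: d = 116.7169 mm → contributes +24 896 072 mm⁴
Total I = 48 855 681 mm⁴.

I_x ≈ 4.8856 × 10⁷ mm⁴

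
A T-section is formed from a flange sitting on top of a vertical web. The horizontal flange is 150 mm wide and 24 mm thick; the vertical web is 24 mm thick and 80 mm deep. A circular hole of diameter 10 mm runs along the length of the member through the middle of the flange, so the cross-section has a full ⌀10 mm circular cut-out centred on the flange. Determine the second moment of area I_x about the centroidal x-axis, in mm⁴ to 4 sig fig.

Treat the section as a set of non-overlapping primitives; coordinates are from the bounding-box lower-left.
Flange: 150 × 24, A = 3 600 mm², y = 92 mm, Ī = 172 800 mm⁴.
Web: 24 × 80, A = 1 920 mm², y = 40 mm, Ī = 1 024 000 mm⁴.
Hole (subtracted): ⌀10, A = 78.5398 mm², y = 92 mm, Ī = 490.874 mm⁴.
Centroid: ȳ = ΣA·y / ΣA = 73.652 mm.
Transfer each piece to the centroidal x-axis using Ī + A·d² with d = y − 73.652:
  flange: d = 18.348 mm → contributes +1 384 739 mm⁴
  web: d = -33.652 mm → contributes +3 198 316 mm⁴
  hole: d = 18.348 mm → contributes −26931.3 mm⁴
Total I = 4 556 123 mm⁴.

I_x ≈ 4.556 × 10⁶ mm⁴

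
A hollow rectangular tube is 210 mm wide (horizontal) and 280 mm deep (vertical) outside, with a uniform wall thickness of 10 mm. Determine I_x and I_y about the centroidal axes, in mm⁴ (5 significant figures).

I_x ≈ 1.0587 × 10⁸ mm⁴, I_y ≈ 6.7478 × 10⁷ mm⁴

Split into non-overlapping primitives; take the origin at the lower-left of the bounding box.
Outer rectangle: 210 × 280, A = 58 800 mm², y = 140 mm, Ī = 384 160 000 mm⁴.
Inner void (subtracted): 190 × 260, A = 49 400 mm², y = 140 mm, Ī = 278 286 667 mm⁴.
By symmetry the centroid is at mid-height, ȳ = 140 mm.
All pieces are centred on the centroidal x-axis, so I = ΣĪ (holes subtracted) = 105 873 333 mm⁴.
Repeating about the centroidal y-axis gives I_y = 67 478 333 mm⁴.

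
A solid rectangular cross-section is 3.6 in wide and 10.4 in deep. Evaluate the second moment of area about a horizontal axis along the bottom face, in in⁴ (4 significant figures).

The section: 3.6 × 10.4, A = 37.44 in², y = 5.2 in, Ī = 337.459 in⁴.
Transfer it to the bottom edge using Ī + A·d² with d = y − 0:
  the section: d = 5.2 in → contributes +1349.84 in⁴
Total I = 1349.84 in⁴.

I_base ≈ 1350 in⁴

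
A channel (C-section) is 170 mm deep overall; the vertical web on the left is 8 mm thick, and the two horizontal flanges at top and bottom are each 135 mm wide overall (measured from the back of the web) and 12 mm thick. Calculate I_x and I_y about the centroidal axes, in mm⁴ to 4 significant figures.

I_x ≈ 2.233 × 10⁷ mm⁴, I_y ≈ 8.389 × 10⁶ mm⁴

Treat the section as a set of non-overlapping primitives; coordinates are from the bounding-box lower-left.
Web: 8 × 170, A = 1 360 mm², y = 85 mm, Ī = 3 275 333 mm⁴.
Top flange (beyond web): 127 × 12, A = 1 524 mm², y = 164 mm, Ī = 18 288 mm⁴.
Bottom flange (beyond web): 127 × 12, A = 1 524 mm², y = 6 mm, Ī = 18 288 mm⁴.
By symmetry the centroid is at mid-height, ȳ = 85 mm.
Transfer each piece to the centroidal x-axis using Ī + A·d² with d = y − 85:
  web: d = 0 mm → contributes +3 275 333 mm⁴
  top flange (beyond web): d = 79 mm → contributes +9 529 572 mm⁴
  bottom flange (beyond web): d = -79 mm → contributes +9 529 572 mm⁴
Total I = 22 334 477 mm⁴.
For the y-axis: x̄ = 50.6742 mm.
Repeating about the centroidal y-axis gives I_y = 8 388 714 mm⁴.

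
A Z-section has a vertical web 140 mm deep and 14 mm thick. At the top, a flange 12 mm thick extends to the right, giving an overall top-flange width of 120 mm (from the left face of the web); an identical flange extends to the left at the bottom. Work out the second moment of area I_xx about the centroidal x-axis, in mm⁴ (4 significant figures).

I_xx ≈ 1.365 × 10⁷ mm⁴

Split into non-overlapping primitives; take the origin at the lower-left of the bounding box.
Web: 14 × 140, A = 1 960 mm², y = 70 mm, Ī = 3 201 333 mm⁴.
Top flange (beyond web): 106 × 12, A = 1 272 mm², y = 134 mm, Ī = 15 264 mm⁴.
Bottom flange (beyond web): 106 × 12, A = 1 272 mm², y = 6 mm, Ī = 15 264 mm⁴.
Centroid: ȳ = ΣA·y / ΣA = 70 mm.
Transfer each piece to the centroidal x-axis using Ī + A·d² with d = y − 70:
  web: d = 0 mm → contributes +3 201 333 mm⁴
  top flange (beyond web): d = 64 mm → contributes +5 225 376 mm⁴
  bottom flange (beyond web): d = -64 mm → contributes +5 225 376 mm⁴
Total I = 13 652 085 mm⁴.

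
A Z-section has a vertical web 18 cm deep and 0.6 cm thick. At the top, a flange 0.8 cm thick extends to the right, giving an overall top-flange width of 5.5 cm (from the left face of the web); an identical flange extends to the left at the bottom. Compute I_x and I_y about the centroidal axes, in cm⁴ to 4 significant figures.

Decompose the section into non-overlapping parts with the origin at the bottom-left of its bounding rectangle.
Web: 0.6 × 18, A = 10.8 cm², y = 9 cm, Ī = 291.6 cm⁴.
Top flange (beyond web): 4.9 × 0.8, A = 3.92 cm², y = 17.6 cm, Ī = 0.209067 cm⁴.
Bottom flange (beyond web): 4.9 × 0.8, A = 3.92 cm², y = 0.4 cm, Ī = 0.209067 cm⁴.
Centroid: ȳ = ΣA·y / ΣA = 9 cm.
Transfer each piece to the centroidal x-axis using Ī + A·d² with d = y − 9:
  web: d = 0 cm → contributes +291.6 cm⁴
  top flange (beyond web): d = 8.6 cm → contributes +290.132 cm⁴
  bottom flange (beyond web): d = -8.6 cm → contributes +290.132 cm⁴
Total I = 871.865 cm⁴.
For the y-axis: x̄ = 5.2 cm.
Repeating about the centroidal y-axis gives I_y = 75.3005 cm⁴.

I_x ≈ 871.9 cm⁴, I_y ≈ 75.30 cm⁴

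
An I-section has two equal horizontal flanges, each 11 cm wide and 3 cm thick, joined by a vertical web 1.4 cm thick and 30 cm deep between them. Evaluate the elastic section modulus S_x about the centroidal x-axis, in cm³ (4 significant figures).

S_x ≈ 1176 cm³

Decompose the section into non-overlapping parts with the origin at the bottom-left of its bounding rectangle.
Bottom flange: 11 × 3, A = 33 cm², y = 1.5 cm, Ī = 24.75 cm⁴.
Web: 1.4 × 30, A = 42 cm², y = 18 cm, Ī = 3 150 cm⁴.
Top flange: 11 × 3, A = 33 cm², y = 34.5 cm, Ī = 24.75 cm⁴.
By symmetry the centroid is at mid-height, ȳ = 18 cm.
Transfer each piece to the centroidal x-axis using Ī + A·d² with d = y − 18:
  bottom flange: d = -16.5 cm → contributes +9 009 cm⁴
  web: d = 0 cm → contributes +3 150 cm⁴
  top flange: d = 16.5 cm → contributes +9 009 cm⁴
Total I = 21 168 cm⁴.
Extreme fibre distance c = 18 cm; S = I/c = 1 176 cm³.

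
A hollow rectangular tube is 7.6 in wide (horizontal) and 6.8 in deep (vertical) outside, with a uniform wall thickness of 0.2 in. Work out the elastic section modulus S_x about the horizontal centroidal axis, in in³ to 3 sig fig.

Break the section into simple shapes (no overlaps), measuring from the bottom-left corner of the bounding box.
Outer rectangle: 7.6 × 6.8, A = 51.68 in², y = 3.4 in, Ī = 199.14 in⁴.
Inner void (subtracted): 7.2 × 6.4, A = 46.08 in², y = 3.4 in, Ī = 157.29 in⁴.
By symmetry the centroid is at mid-height, ȳ = 3.4 in.
All pieces are centred on the horizontal centroidal axis, so I = ΣĪ (holes subtracted) = 41.854 in⁴.
Extreme fibre distance c = 3.4 in; S = I/c = 12.31 in³.

S_x ≈ 12.3 in³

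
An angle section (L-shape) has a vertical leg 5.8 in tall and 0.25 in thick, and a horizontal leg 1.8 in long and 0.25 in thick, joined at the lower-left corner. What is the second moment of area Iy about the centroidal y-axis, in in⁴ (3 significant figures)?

Decompose the section into non-overlapping parts with the origin at the bottom-left of its bounding rectangle.
Vertical leg: 0.25 × 5.8, A = 1.45 in², x = 0.125 in, Ī = 0.0075521 in⁴.
Horizontal leg (remainder): 1.55 × 0.25, A = 0.3875 in², x = 1.025 in, Ī = 0.077581 in⁴.
Centroid: x̄ = ΣA·x / ΣA = 0.3148 in.
Transfer each piece to the centroidal y-axis using Ī + A·d² with d = x − 0.3148:
  vertical leg: d = -0.1898 in → contributes +0.059785 in⁴
  horizontal leg (remainder): d = 0.7102 in → contributes +0.27303 in⁴
Total I = 0.33282 in⁴.

Iy ≈ 0.333 in⁴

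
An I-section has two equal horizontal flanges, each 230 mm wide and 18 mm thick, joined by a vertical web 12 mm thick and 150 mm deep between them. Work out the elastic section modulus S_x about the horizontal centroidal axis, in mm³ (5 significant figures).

S_x ≈ 6.6691 × 10⁵ mm³

Treat the section as a set of non-overlapping primitives; coordinates are from the bounding-box lower-left.
Bottom flange: 230 × 18, A = 4 140 mm², y = 9 mm, Ī = 111 780 mm⁴.
Web: 12 × 150, A = 1 800 mm², y = 93 mm, Ī = 3 375 000 mm⁴.
Top flange: 230 × 18, A = 4 140 mm², y = 177 mm, Ī = 111 780 mm⁴.
By symmetry the centroid is at mid-height, ȳ = 93 mm.
Transfer each piece to the horizontal centroidal axis using Ī + A·d² with d = y − 93:
  bottom flange: d = -84 mm → contributes +29 323 620 mm⁴
  web: d = 0 mm → contributes +3 375 000 mm⁴
  top flange: d = 84 mm → contributes +29 323 620 mm⁴
Total I = 62 022 240 mm⁴.
Extreme fibre distance c = 93 mm; S = I/c = 666905.8 mm³.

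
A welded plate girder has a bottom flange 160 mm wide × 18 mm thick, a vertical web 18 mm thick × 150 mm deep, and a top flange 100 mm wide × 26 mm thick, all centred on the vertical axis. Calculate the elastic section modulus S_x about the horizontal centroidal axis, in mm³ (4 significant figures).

S_x ≈ 4.456 × 10⁵ mm³

Decompose the section into non-overlapping parts with the origin at the bottom-left of its bounding rectangle.
Bottom plate: 160 × 18, A = 2 880 mm², y = 9 mm, Ī = 77 760 mm⁴.
Web plate: 18 × 150, A = 2 700 mm², y = 93 mm, Ī = 5 062 500 mm⁴.
Top plate: 100 × 26, A = 2 600 mm², y = 181 mm, Ī = 146 467 mm⁴.
Centroid: ȳ = ΣA·y / ΣA = 91.3961 mm.
Transfer each piece to the horizontal centroidal axis using Ī + A·d² with d = y − 91.3961:
  bottom plate: d = -82.3961 mm → contributes +19 630 412 mm⁴
  web plate: d = 1.60391 mm → contributes +5 069 446 mm⁴
  top plate: d = 89.6039 mm → contributes +21 021 505 mm⁴
Total I = 45 721 363 mm⁴.
Extreme fibre distance c = 102.604 mm; S = I/c = 445 610 mm³.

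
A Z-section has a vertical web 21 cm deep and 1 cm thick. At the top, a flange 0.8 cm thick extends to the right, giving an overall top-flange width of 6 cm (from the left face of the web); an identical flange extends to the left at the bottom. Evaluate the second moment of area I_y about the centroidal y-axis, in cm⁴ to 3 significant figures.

Treat the section as a set of non-overlapping primitives; coordinates are from the bounding-box lower-left.
Web: 1 × 21, A = 21 cm², x = 5.5 cm, Ī = 1.75 cm⁴.
Top flange (beyond web): 5 × 0.8, A = 4 cm², x = 8.5 cm, Ī = 8.3333 cm⁴.
Bottom flange (beyond web): 5 × 0.8, A = 4 cm², x = 2.5 cm, Ī = 8.3333 cm⁴.
Centroid: x̄ = ΣA·x / ΣA = 5.5 cm.
Transfer each piece to the centroidal y-axis using Ī + A·d² with d = x − 5.5:
  web: d = 0 cm → contributes +1.75 cm⁴
  top flange (beyond web): d = 3 cm → contributes +44.333 cm⁴
  bottom flange (beyond web): d = -3 cm → contributes +44.333 cm⁴
Total I = 90.417 cm⁴.

I_y ≈ 90.4 cm⁴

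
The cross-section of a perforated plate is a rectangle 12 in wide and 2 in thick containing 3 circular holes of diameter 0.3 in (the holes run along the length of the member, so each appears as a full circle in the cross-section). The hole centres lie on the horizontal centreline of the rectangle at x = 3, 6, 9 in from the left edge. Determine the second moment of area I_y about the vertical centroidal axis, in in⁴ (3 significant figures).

I_y ≈ 287 in⁴

Split into non-overlapping primitives; take the origin at the lower-left of the bounding box.
Plate: 12 × 2, A = 24 in², x = 6 in, Ī = 288 in⁴.
Hole 1 (subtracted): ⌀0.3, A = 0.070686 in², x = 3 in, Ī = 0.00039761 in⁴.
Hole 2 (subtracted): ⌀0.3, A = 0.070686 in², x = 6 in, Ī = 0.00039761 in⁴.
Hole 3 (subtracted): ⌀0.3, A = 0.070686 in², x = 9 in, Ī = 0.00039761 in⁴.
By symmetry the centroid is at mid-width, x̄ = 6 in.
Transfer each piece to the vertical centroidal axis using Ī + A·d² with d = x − 6:
  plate: d = 0 in → contributes +288 in⁴
  hole 1: d = -3 in → contributes −0.63657 in⁴
  hole 2: d = 0 in → contributes −0.00039761 in⁴
  hole 3: d = 3 in → contributes −0.63657 in⁴
Total I = 286.73 in⁴.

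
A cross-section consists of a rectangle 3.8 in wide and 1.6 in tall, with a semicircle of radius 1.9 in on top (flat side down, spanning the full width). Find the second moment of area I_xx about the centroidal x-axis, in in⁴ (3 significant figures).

I_xx ≈ 10.3 in⁴

Decompose the section into non-overlapping parts with the origin at the bottom-left of its bounding rectangle.
Rectangular body: 3.8 × 1.6, A = 6.08 in², y = 0.8 in, Ī = 1.2971 in⁴.
Semicircular cap: semicircle r = 1.9, A = 5.6706 in², y = 2.4064 in, Ī = 1.4304 in⁴.
Centroid: ȳ = ΣA·y / ΣA = 1.5752 in.
Transfer each piece to the centroidal x-axis using Ī + A·d² with d = y − 1.5752:
  rectangular body: d = -0.77521 in → contributes +4.9508 in⁴
  semicircular cap: d = 0.83118 in → contributes +5.3479 in⁴
Total I = 10.299 in⁴.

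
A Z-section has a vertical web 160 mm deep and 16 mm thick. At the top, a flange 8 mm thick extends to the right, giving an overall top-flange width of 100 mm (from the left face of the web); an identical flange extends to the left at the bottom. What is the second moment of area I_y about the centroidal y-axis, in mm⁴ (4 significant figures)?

Decompose the section into non-overlapping parts with the origin at the bottom-left of its bounding rectangle.
Web: 16 × 160, A = 2 560 mm², x = 92 mm, Ī = 54613.3 mm⁴.
Top flange (beyond web): 84 × 8, A = 672 mm², x = 142 mm, Ī = 395 136 mm⁴.
Bottom flange (beyond web): 84 × 8, A = 672 mm², x = 42 mm, Ī = 395 136 mm⁴.
Centroid: x̄ = ΣA·x / ΣA = 92 mm.
Transfer each piece to the centroidal y-axis using Ī + A·d² with d = x − 92:
  web: d = 0 mm → contributes +54613.3 mm⁴
  top flange (beyond web): d = 50 mm → contributes +2 075 136 mm⁴
  bottom flange (beyond web): d = -50 mm → contributes +2 075 136 mm⁴
Total I = 4 204 885 mm⁴.

I_y ≈ 4.205 × 10⁶ mm⁴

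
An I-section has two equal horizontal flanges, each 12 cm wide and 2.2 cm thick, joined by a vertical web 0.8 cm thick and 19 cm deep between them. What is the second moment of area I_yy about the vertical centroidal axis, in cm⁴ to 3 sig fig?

I_yy ≈ 634 cm⁴

Break the section into simple shapes (no overlaps), measuring from the bottom-left corner of the bounding box.
Bottom flange: 12 × 2.2, A = 26.4 cm², x = 6 cm, Ī = 316.8 cm⁴.
Web: 0.8 × 19, A = 15.2 cm², x = 6 cm, Ī = 0.81067 cm⁴.
Top flange: 12 × 2.2, A = 26.4 cm², x = 6 cm, Ī = 316.8 cm⁴.
By symmetry the centroid is at mid-width, x̄ = 6 cm.
All pieces are centred on the vertical centroidal axis, so I = ΣĪ = 634.41 cm⁴.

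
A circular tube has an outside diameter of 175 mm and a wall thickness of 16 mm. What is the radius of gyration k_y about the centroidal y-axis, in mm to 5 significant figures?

Break the section into simple shapes (no overlaps), measuring from the bottom-left corner of the bounding box.
Outer circle: ⌀175, A = 24052.82 mm², x = 87.5 mm, Ī = 46 038 598 mm⁴.
Bore (subtracted): ⌀143, A = 16060.61 mm², x = 87.5 mm, Ī = 20 526 460 mm⁴.
By symmetry the centroid is at mid-width, x̄ = 87.5 mm.
All pieces are centred on the centroidal y-axis, so I = ΣĪ (holes subtracted) = 25 512 139 mm⁴.
Radius of gyration: k = √(I/A) = √(25 512 139 / 7992.212) = 56.49889 mm.

k_y ≈ 56.499 mm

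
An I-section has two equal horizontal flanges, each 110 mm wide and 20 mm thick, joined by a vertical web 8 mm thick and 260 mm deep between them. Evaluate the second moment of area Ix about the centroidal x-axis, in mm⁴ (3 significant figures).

Ix ≈ 9.81 × 10⁷ mm⁴

Treat the section as a set of non-overlapping primitives; coordinates are from the bounding-box lower-left.
Bottom flange: 110 × 20, A = 2 200 mm², y = 10 mm, Ī = 73 333 mm⁴.
Web: 8 × 260, A = 2 080 mm², y = 150 mm, Ī = 11 717 333 mm⁴.
Top flange: 110 × 20, A = 2 200 mm², y = 290 mm, Ī = 73 333 mm⁴.
By symmetry the centroid is at mid-height, ȳ = 150 mm.
Transfer each piece to the centroidal x-axis using Ī + A·d² with d = y − 150:
  bottom flange: d = -140 mm → contributes +43 193 333 mm⁴
  web: d = 0 mm → contributes +11 717 333 mm⁴
  top flange: d = 140 mm → contributes +43 193 333 mm⁴
Total I = 98 104 000 mm⁴.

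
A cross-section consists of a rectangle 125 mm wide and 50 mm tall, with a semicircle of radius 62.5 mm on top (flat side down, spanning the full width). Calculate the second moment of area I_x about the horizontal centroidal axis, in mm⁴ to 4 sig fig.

I_x ≈ 1.120 × 10⁷ mm⁴

Split into non-overlapping primitives; take the origin at the lower-left of the bounding box.
Rectangular body: 125 × 50, A = 6 250 mm², y = 25 mm, Ī = 1 302 083 mm⁴.
Semicircular cap: semicircle r = 62.5, A = 6135.92 mm², y = 76.5258 mm, Ī = 1 674 758 mm⁴.
Centroid: ȳ = ΣA·y / ΣA = 50.5256 mm.
Transfer each piece to the horizontal centroidal axis using Ī + A·d² with d = y − 50.5256:
  rectangular body: d = -25.5256 mm → contributes +5 374 320 mm⁴
  semicircular cap: d = 26.0002 mm → contributes +5 822 704 mm⁴
Total I = 11 197 024 mm⁴.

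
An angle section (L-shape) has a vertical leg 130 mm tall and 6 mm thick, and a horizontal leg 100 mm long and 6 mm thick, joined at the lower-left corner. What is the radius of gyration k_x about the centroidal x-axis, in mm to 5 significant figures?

k_x ≈ 41.890 mm

Decompose the section into non-overlapping parts with the origin at the bottom-left of its bounding rectangle.
Vertical leg: 6 × 130, A = 780 mm², y = 65 mm, Ī = 1 098 500 mm⁴.
Horizontal leg (remainder): 94 × 6, A = 564 mm², y = 3 mm, Ī = 1 692 mm⁴.
Centroid: ȳ = ΣA·y / ΣA = 38.98214 mm.
Transfer each piece to the centroidal x-axis using Ī + A·d² with d = y − 38.98214:
  vertical leg: d = 26.01786 mm → contributes +1 626 505 mm⁴
  horizontal leg (remainder): d = -35.98214 mm → contributes +731 911 mm⁴
Total I = 2 358 416 mm⁴.
Radius of gyration: k = √(I/A) = √(2 358 416 / 1 344) = 41.89002 mm.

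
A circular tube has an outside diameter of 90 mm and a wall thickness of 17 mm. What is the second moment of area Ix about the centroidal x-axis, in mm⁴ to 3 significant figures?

Treat the section as a set of non-overlapping primitives; coordinates are from the bounding-box lower-left.
Outer circle: ⌀90, A = 6361.7 mm², y = 45 mm, Ī = 3 220 623 mm⁴.
Bore (subtracted): ⌀56, A = 2 463 mm², y = 45 mm, Ī = 482 750 mm⁴.
By symmetry the centroid is at mid-height, ȳ = 45 mm.
All pieces are centred on the centroidal x-axis, so I = ΣĪ (holes subtracted) = 2 737 874 mm⁴.

Ix ≈ 2.74 × 10⁶ mm⁴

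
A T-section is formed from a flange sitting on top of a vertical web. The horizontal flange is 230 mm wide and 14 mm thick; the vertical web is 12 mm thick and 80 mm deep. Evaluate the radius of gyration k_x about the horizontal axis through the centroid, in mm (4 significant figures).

k_x ≈ 22.93 mm

Treat the section as a set of non-overlapping primitives; coordinates are from the bounding-box lower-left.
Flange: 230 × 14, A = 3 220 mm², y = 87 mm, Ī = 52593.3 mm⁴.
Web: 12 × 80, A = 960 mm², y = 40 mm, Ī = 512 000 mm⁴.
Centroid: ȳ = ΣA·y / ΣA = 76.2057 mm.
Transfer each piece to the horizontal axis through the centroid using Ī + A·d² with d = y − 76.2057:
  flange: d = 10.7943 mm → contributes +427 775 mm⁴
  web: d = -36.2057 mm → contributes +1 770 421 mm⁴
Total I = 2 198 196 mm⁴.
Radius of gyration: k = √(I/A) = √(2 198 196 / 4 180) = 22.9322 mm.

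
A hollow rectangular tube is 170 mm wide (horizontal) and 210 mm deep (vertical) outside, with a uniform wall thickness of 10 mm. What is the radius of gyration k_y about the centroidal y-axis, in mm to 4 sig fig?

k_y ≈ 67.23 mm

Split into non-overlapping primitives; take the origin at the lower-left of the bounding box.
Outer rectangle: 170 × 210, A = 35 700 mm², x = 85 mm, Ī = 85 977 500 mm⁴.
Inner void (subtracted): 150 × 190, A = 28 500 mm², x = 85 mm, Ī = 53 437 500 mm⁴.
By symmetry the centroid is at mid-width, x̄ = 85 mm.
All pieces are centred on the centroidal y-axis, so I = ΣĪ (holes subtracted) = 32 540 000 mm⁴.
Radius of gyration: k = √(I/A) = √(32 540 000 / 7 200) = 67.2268 mm.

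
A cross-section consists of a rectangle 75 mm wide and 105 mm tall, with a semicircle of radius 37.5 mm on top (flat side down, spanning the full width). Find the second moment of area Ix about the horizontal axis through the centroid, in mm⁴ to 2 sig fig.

Decompose the section into non-overlapping parts with the origin at the bottom-left of its bounding rectangle.
Rectangular body: 75 × 105, A = 7 875 mm², y = 52.5 mm, Ī = 7 235 156 mm⁴.
Semicircular cap: semicircle r = 37.5, A = 2 209 mm², y = 120.9 mm, Ī = 217 049 mm⁴.
Centroid: ȳ = ΣA·y / ΣA = 67.49 mm.
Transfer each piece to the horizontal axis through the centroid using Ī + A·d² with d = y − 67.49:
  rectangular body: d = -14.99 mm → contributes +9 003 898 mm⁴
  semicircular cap: d = 53.43 mm → contributes +6 522 739 mm⁴
Total I = 15 526 637 mm⁴.

Ix ≈ 1.6 × 10⁷ mm⁴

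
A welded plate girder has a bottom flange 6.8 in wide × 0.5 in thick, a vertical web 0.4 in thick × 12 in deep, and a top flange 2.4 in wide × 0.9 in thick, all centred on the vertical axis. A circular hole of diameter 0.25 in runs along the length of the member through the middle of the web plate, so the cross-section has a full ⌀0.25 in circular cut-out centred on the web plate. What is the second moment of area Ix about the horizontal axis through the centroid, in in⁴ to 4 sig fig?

Decompose the section into non-overlapping parts with the origin at the bottom-left of its bounding rectangle.
Bottom plate: 6.8 × 0.5, A = 3.4 in², y = 0.25 in, Ī = 0.0708333 in⁴.
Web plate: 0.4 × 12, A = 4.8 in², y = 6.5 in, Ī = 57.6 in⁴.
Top plate: 2.4 × 0.9, A = 2.16 in², y = 12.95 in, Ī = 0.1458 in⁴.
Hole (subtracted): ⌀0.25, A = 0.0490874 in², y = 6.5 in, Ī = 0.000191748 in⁴.
Centroid: ȳ = ΣA·y / ΣA = 5.79027 in.
Transfer each piece to the horizontal axis through the centroid using Ī + A·d² with d = y − 5.79027:
  bottom plate: d = -5.54027 in → contributes +104.432 in⁴
  web plate: d = 0.709733 in → contributes +60.0179 in⁴
  top plate: d = 7.15973 in → contributes +110.871 in⁴
  hole: d = 0.709733 in → contributes −0.0249181 in⁴
Total I = 275.297 in⁴.

Ix ≈ 275.3 in⁴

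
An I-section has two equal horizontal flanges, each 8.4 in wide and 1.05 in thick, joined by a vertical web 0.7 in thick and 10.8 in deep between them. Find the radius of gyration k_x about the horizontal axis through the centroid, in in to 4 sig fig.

k_x ≈ 5.249 in

Break the section into simple shapes (no overlaps), measuring from the bottom-left corner of the bounding box.
Bottom flange: 8.4 × 1.05, A = 8.82 in², y = 0.525 in, Ī = 0.810338 in⁴.
Web: 0.7 × 10.8, A = 7.56 in², y = 6.45 in, Ī = 73.4832 in⁴.
Top flange: 8.4 × 1.05, A = 8.82 in², y = 12.375 in, Ī = 0.810338 in⁴.
By symmetry the centroid is at mid-height, ȳ = 6.45 in.
Transfer each piece to the horizontal axis through the centroid using Ī + A·d² with d = y − 6.45:
  bottom flange: d = -5.925 in → contributes +310.442 in⁴
  web: d = 0 in → contributes +73.4832 in⁴
  top flange: d = 5.925 in → contributes +310.442 in⁴
Total I = 694.367 in⁴.
Radius of gyration: k = √(I/A) = √(694.367 / 25.2) = 5.24921 in.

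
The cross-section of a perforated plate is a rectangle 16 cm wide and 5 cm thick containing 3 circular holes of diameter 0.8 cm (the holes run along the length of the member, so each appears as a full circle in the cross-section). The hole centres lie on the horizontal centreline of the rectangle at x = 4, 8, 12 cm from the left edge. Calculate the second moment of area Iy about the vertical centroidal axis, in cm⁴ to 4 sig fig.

Iy ≈ 1691 cm⁴

Split into non-overlapping primitives; take the origin at the lower-left of the bounding box.
Plate: 16 × 5, A = 80 cm², x = 8 cm, Ī = 1706.67 cm⁴.
Hole 1 (subtracted): ⌀0.8, A = 0.502655 cm², x = 4 cm, Ī = 0.0201062 cm⁴.
Hole 2 (subtracted): ⌀0.8, A = 0.502655 cm², x = 8 cm, Ī = 0.0201062 cm⁴.
Hole 3 (subtracted): ⌀0.8, A = 0.502655 cm², x = 12 cm, Ī = 0.0201062 cm⁴.
By symmetry the centroid is at mid-width, x̄ = 8 cm.
Transfer each piece to the vertical centroidal axis using Ī + A·d² with d = x − 8:
  plate: d = 0 cm → contributes +1706.67 cm⁴
  hole 1: d = -4 cm → contributes −8.06258 cm⁴
  hole 2: d = 0 cm → contributes −0.0201062 cm⁴
  hole 3: d = 4 cm → contributes −8.06258 cm⁴
Total I = 1690.52 cm⁴.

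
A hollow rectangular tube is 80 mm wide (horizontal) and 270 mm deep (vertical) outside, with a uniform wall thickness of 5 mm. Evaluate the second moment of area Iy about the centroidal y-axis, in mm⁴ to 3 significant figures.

Iy ≈ 4.09 × 10⁶ mm⁴

Decompose the section into non-overlapping parts with the origin at the bottom-left of its bounding rectangle.
Outer rectangle: 80 × 270, A = 21 600 mm², x = 40 mm, Ī = 11 520 000 mm⁴.
Inner void (subtracted): 70 × 260, A = 18 200 mm², x = 40 mm, Ī = 7 431 667 mm⁴.
By symmetry the centroid is at mid-width, x̄ = 40 mm.
All pieces are centred on the centroidal y-axis, so I = ΣĪ (holes subtracted) = 4 088 333 mm⁴.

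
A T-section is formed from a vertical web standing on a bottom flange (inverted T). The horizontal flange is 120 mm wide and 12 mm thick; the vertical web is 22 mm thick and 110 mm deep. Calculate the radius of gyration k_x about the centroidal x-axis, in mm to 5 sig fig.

k_x ≈ 38.819 mm

Split into non-overlapping primitives; take the origin at the lower-left of the bounding box.
Flange: 120 × 12, A = 1 440 mm², y = 6 mm, Ī = 17 280 mm⁴.
Web: 22 × 110, A = 2 420 mm², y = 67 mm, Ī = 2 440 167 mm⁴.
Centroid: ȳ = ΣA·y / ΣA = 44.24352 mm.
Transfer each piece to the centroidal x-axis using Ī + A·d² with d = y − 44.24352:
  flange: d = -38.24352 mm → contributes +2 123 377 mm⁴
  web: d = 22.75648 mm → contributes +3 693 381 mm⁴
Total I = 5 816 758 mm⁴.
Radius of gyration: k = √(I/A) = √(5 816 758 / 3 860) = 38.81922 mm.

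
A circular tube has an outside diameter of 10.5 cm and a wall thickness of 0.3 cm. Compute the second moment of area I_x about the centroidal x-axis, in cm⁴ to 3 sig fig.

Split into non-overlapping primitives; take the origin at the lower-left of the bounding box.
Outer circle: ⌀10.5, A = 86.59 cm², y = 5.25 cm, Ī = 596.66 cm⁴.
Bore (subtracted): ⌀9.9, A = 76.977 cm², y = 5.25 cm, Ī = 471.53 cm⁴.
By symmetry the centroid is at mid-height, ȳ = 5.25 cm.
All pieces are centred on the centroidal x-axis, so I = ΣĪ (holes subtracted) = 125.13 cm⁴.

I_x ≈ 125 cm⁴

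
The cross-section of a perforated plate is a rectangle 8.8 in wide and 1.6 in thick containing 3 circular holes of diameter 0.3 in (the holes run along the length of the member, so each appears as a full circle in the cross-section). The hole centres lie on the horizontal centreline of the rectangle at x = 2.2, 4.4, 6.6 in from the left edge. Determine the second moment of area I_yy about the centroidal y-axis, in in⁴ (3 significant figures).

I_yy ≈ 90.2 in⁴

Split into non-overlapping primitives; take the origin at the lower-left of the bounding box.
Plate: 8.8 × 1.6, A = 14.08 in², x = 4.4 in, Ī = 90.863 in⁴.
Hole 1 (subtracted): ⌀0.3, A = 0.070686 in², x = 2.2 in, Ī = 0.00039761 in⁴.
Hole 2 (subtracted): ⌀0.3, A = 0.070686 in², x = 4.4 in, Ī = 0.00039761 in⁴.
Hole 3 (subtracted): ⌀0.3, A = 0.070686 in², x = 6.6 in, Ī = 0.00039761 in⁴.
By symmetry the centroid is at mid-width, x̄ = 4.4 in.
Transfer each piece to the centroidal y-axis using Ī + A·d² with d = x − 4.4:
  plate: d = 0 in → contributes +90.863 in⁴
  hole 1: d = -2.2 in → contributes −0.34252 in⁴
  hole 2: d = 0 in → contributes −0.00039761 in⁴
  hole 3: d = 2.2 in → contributes −0.34252 in⁴
Total I = 90.178 in⁴.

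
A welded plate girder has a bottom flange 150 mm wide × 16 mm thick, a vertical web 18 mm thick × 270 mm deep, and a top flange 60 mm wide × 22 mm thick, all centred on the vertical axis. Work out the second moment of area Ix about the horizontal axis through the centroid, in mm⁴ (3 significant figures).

Break the section into simple shapes (no overlaps), measuring from the bottom-left corner of the bounding box.
Bottom plate: 150 × 16, A = 2 400 mm², y = 8 mm, Ī = 51 200 mm⁴.
Web plate: 18 × 270, A = 4 860 mm², y = 151 mm, Ī = 29 524 500 mm⁴.
Top plate: 60 × 22, A = 1 320 mm², y = 297 mm, Ī = 53 240 mm⁴.
Centroid: ȳ = ΣA·y / ΣA = 133.46 mm.
Transfer each piece to the horizontal axis through the centroid using Ī + A·d² with d = y − 133.46:
  bottom plate: d = -125.46 mm → contributes +37 828 634 mm⁴
  web plate: d = 17.538 mm → contributes +31 019 424 mm⁴
  top plate: d = 163.54 mm → contributes +35 356 413 mm⁴
Total I = 104 204 472 mm⁴.

Ix ≈ 1.04 × 10⁸ mm⁴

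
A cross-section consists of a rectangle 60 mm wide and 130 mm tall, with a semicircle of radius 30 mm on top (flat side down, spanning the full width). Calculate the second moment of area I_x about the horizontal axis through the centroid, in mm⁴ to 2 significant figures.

I_x ≈ 1.8 × 10⁷ mm⁴

Split into non-overlapping primitives; take the origin at the lower-left of the bounding box.
Rectangular body: 60 × 130, A = 7 800 mm², y = 65 mm, Ī = 10 985 000 mm⁴.
Semicircular cap: semicircle r = 30, A = 1 414 mm², y = 142.7 mm, Ī = 88 903 mm⁴.
Centroid: ȳ = ΣA·y / ΣA = 76.93 mm.
Transfer each piece to the horizontal axis through the centroid using Ī + A·d² with d = y − 76.93:
  rectangular body: d = -11.93 mm → contributes +12 094 568 mm⁴
  semicircular cap: d = 65.81 mm → contributes +6 210 800 mm⁴
Total I = 18 305 367 mm⁴.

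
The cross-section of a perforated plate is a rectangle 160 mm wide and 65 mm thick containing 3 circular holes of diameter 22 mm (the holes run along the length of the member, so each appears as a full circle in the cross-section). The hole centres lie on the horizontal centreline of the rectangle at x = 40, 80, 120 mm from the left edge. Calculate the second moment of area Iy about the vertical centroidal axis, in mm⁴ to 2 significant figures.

Iy ≈ 2.1 × 10⁷ mm⁴

Decompose the section into non-overlapping parts with the origin at the bottom-left of its bounding rectangle.
Plate: 160 × 65, A = 10 400 mm², x = 80 mm, Ī = 22 186 667 mm⁴.
Hole 1 (subtracted): ⌀22, A = 380.1 mm², x = 40 mm, Ī = 11 499 mm⁴.
Hole 2 (subtracted): ⌀22, A = 380.1 mm², x = 80 mm, Ī = 11 499 mm⁴.
Hole 3 (subtracted): ⌀22, A = 380.1 mm², x = 120 mm, Ī = 11 499 mm⁴.
By symmetry the centroid is at mid-width, x̄ = 80 mm.
Transfer each piece to the vertical centroidal axis using Ī + A·d² with d = x − 80:
  plate: d = 0 mm → contributes +22 186 667 mm⁴
  hole 1: d = -40 mm → contributes −619 711 mm⁴
  hole 2: d = 0 mm → contributes −11 499 mm⁴
  hole 3: d = 40 mm → contributes −619 711 mm⁴
Total I = 20 935 745 mm⁴.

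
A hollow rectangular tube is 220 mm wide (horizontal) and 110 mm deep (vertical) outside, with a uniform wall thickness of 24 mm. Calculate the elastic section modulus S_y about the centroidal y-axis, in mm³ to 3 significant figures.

Decompose the section into non-overlapping parts with the origin at the bottom-left of its bounding rectangle.
Outer rectangle: 220 × 110, A = 24 200 mm², x = 110 mm, Ī = 97 606 667 mm⁴.
Inner void (subtracted): 172 × 62, A = 10 664 mm², x = 110 mm, Ī = 26 290 315 mm⁴.
By symmetry the centroid is at mid-width, x̄ = 110 mm.
All pieces are centred on the centroidal y-axis, so I = ΣĪ (holes subtracted) = 71 316 352 mm⁴.
Extreme fibre distance c = 110 mm; S = I/c = 648 330 mm³.

S_y ≈ 6.48 × 10⁵ mm³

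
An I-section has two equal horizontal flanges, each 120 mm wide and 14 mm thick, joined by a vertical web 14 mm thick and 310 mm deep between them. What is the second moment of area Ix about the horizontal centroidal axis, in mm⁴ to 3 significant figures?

Treat the section as a set of non-overlapping primitives; coordinates are from the bounding-box lower-left.
Bottom flange: 120 × 14, A = 1 680 mm², y = 7 mm, Ī = 27 440 mm⁴.
Web: 14 × 310, A = 4 340 mm², y = 169 mm, Ī = 34 756 167 mm⁴.
Top flange: 120 × 14, A = 1 680 mm², y = 331 mm, Ī = 27 440 mm⁴.
By symmetry the centroid is at mid-height, ȳ = 169 mm.
Transfer each piece to the horizontal centroidal axis using Ī + A·d² with d = y − 169:
  bottom flange: d = -162 mm → contributes +44 117 360 mm⁴
  web: d = 0 mm → contributes +34 756 167 mm⁴
  top flange: d = 162 mm → contributes +44 117 360 mm⁴
Total I = 122 990 887 mm⁴.

Ix ≈ 1.23 × 10⁸ mm⁴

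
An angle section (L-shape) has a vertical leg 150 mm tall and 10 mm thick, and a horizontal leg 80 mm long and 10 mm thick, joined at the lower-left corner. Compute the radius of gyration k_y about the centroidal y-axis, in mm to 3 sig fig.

Break the section into simple shapes (no overlaps), measuring from the bottom-left corner of the bounding box.
Vertical leg: 10 × 150, A = 1 500 mm², x = 5 mm, Ī = 12 500 mm⁴.
Horizontal leg (remainder): 70 × 10, A = 700 mm², x = 45 mm, Ī = 285 833 mm⁴.
Centroid: x̄ = ΣA·x / ΣA = 17.727 mm.
Transfer each piece to the centroidal y-axis using Ī + A·d² with d = x − 17.727:
  vertical leg: d = -12.727 mm → contributes +255 475 mm⁴
  horizontal leg (remainder): d = 27.273 mm → contributes +806 494 mm⁴
Total I = 1 061 970 mm⁴.
Radius of gyration: k = √(I/A) = √(1 061 970 / 2 200) = 21.971 mm.

k_y ≈ 22.0 mm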